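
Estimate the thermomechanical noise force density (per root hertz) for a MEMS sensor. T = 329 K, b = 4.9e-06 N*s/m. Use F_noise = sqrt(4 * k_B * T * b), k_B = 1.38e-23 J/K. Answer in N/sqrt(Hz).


Step 1: Compute 4 * k_B * T * b
= 4 * 1.38e-23 * 329 * 4.9e-06
= 8.8988e-26 N^2/Hz
Step 2: F_noise = sqrt(8.8988e-26)
F_noise = 2.98e-13 N/sqrt(Hz)


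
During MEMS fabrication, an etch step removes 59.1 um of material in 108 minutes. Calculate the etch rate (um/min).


Step 1: Etch rate = depth / time
Step 2: rate = 59.1 / 108
rate = 0.547 um/min


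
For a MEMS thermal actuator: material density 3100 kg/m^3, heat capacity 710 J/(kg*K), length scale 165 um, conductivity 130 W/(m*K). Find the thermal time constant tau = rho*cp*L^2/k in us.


Step 1: Convert L to m: L = 165e-6 m
Step 2: L^2 = (165e-6)^2 = 2.7225e-08 m^2
Step 3: tau = 3100 * 710 * 2.7225e-08 / 130 = 4.609402e-04 s
Step 4: Convert to microseconds (multiply by 1e6).
tau = 460.94 us


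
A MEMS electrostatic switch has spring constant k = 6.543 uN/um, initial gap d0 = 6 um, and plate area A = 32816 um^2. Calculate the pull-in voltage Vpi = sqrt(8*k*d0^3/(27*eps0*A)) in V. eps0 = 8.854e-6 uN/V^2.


Step 1: Compute numerator: 8 * k * d0^3 = 8 * 6.543 * 6^3 = 11306.304
Step 2: Compute denominator: 27 * eps0 * A = 27 * 8.854e-6 * 32816 = 7.844927
Step 3: Vpi = sqrt(11306.304 / 7.844927)
Vpi = 37.96 V


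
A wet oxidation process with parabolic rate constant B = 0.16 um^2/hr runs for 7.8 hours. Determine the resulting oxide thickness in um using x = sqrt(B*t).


Step 1: Compute B*t = 0.16 * 7.8 = 1.248
Step 2: x = sqrt(1.248)
x = 1.117 um


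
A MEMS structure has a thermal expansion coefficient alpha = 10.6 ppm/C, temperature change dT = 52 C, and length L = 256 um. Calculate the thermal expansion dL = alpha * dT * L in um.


Step 1: Convert CTE: alpha = 10.6 ppm/C = 10.6e-6 /C
Step 2: dL = 10.6e-6 * 52 * 256
dL = 0.1411 um


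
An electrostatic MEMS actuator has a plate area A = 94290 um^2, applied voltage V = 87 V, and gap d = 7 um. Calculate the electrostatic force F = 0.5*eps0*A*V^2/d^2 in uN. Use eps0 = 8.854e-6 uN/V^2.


Step 1: Identify parameters.
eps0 = 8.854e-6 uN/V^2, A = 94290 um^2, V = 87 V, d = 7 um
Step 2: Compute V^2 = 87^2 = 7569
Step 3: Compute d^2 = 7^2 = 49
Step 4: F = 0.5 * 8.854e-6 * 94290 * 7569 / 49
F = 64.479 uN


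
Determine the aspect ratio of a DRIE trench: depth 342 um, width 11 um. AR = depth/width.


Step 1: AR = depth / width
Step 2: AR = 342 / 11
AR = 31.1


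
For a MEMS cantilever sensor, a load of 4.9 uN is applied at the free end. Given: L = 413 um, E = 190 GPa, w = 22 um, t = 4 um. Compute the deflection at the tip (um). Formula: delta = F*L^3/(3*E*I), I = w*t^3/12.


Step 1: Calculate the second moment of area.
I = w * t^3 / 12 = 22 * 4^3 / 12 = 117.3333 um^4
Step 2: Convert E to consistent units (1 GPa = 1000 uN/um^2).
E = 190 GPa = 190000 uN/um^2
Step 3: Calculate tip deflection.
delta = F * L^3 / (3 * E * I)
delta = 4.9 * 413^3 / (3 * 190000 * 117.3333)
delta = 5.1612 um


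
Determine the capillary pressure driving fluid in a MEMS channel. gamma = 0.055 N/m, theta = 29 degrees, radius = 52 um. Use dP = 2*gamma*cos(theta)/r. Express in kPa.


Step 1: cos(29 deg) = 0.8746
Step 2: Convert r to m: r = 52e-6 m
Step 3: dP = 2 * 0.055 * 0.8746 / 52e-6 = 1850.1 Pa
Step 4: Convert Pa to kPa (divide by 1000).
dP = 1.85 kPa


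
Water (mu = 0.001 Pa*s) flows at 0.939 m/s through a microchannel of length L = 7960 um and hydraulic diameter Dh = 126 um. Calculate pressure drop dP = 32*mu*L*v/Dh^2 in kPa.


Step 1: Convert to SI: L = 7960e-6 m, Dh = 126e-6 m
Step 2: dP = 32 * 0.001 * 7960e-6 * 0.939 / (126e-6)^2
Step 3: dP = 15065.64 Pa
Step 4: Convert to kPa: dP = 15.07 kPa


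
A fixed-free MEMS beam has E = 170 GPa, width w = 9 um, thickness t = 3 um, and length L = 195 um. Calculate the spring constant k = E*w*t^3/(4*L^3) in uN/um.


Step 1: Convert E to consistent units (1 GPa = 1000 uN/um^2).
E = 170 GPa = 170000 uN/um^2
Step 2: Compute t^3 = 3^3 = 27
Step 3: Compute L^3 = 195^3 = 7414875
Step 4: k = 170000 * 9 * 27 / (4 * 7414875)
k = 1.3928 uN/um


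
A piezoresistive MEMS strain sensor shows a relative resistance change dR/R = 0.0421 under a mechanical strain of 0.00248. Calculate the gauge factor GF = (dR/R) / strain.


Step 1: Identify values.
dR/R = 0.0421, strain = 0.00248
Step 2: GF = (dR/R) / strain = 0.0421 / 0.00248
GF = 17.0


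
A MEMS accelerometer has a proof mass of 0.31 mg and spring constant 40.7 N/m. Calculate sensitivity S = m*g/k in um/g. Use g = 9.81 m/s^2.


Step 1: Convert mass: m = 0.31 mg = 3.10e-07 kg
Step 2: S = m * g / k = 3.10e-07 * 9.81 / 40.7
Step 3: S = 7.47e-08 m/g
Step 4: Convert to um/g: S = 0.075 um/g


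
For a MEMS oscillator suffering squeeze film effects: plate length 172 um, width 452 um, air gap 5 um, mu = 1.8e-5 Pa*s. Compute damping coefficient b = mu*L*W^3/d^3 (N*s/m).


Step 1: Convert to SI.
L = 172e-6 m, W = 452e-6 m, d = 5e-6 m
Step 2: W^3 = (452e-6)^3 = 9.23e-11 m^3
Step 3: d^3 = (5e-6)^3 = 1.25e-16 m^3
Step 4: b = 1.8e-5 * 172e-6 * 9.23e-11 / 1.25e-16
b = 2.29e-03 N*s/m


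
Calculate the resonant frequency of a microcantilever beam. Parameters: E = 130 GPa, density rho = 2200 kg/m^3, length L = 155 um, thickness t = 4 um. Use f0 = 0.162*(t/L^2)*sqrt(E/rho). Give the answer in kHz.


Step 1: Convert units to SI.
t_SI = 4e-6 m, L_SI = 155e-6 m
Step 2: Calculate sqrt(E/rho).
sqrt(130e9 / 2200) = 7687.06 m/s
Step 3: Compute f0.
f0 = 0.162 * 4e-6 / (155e-6)^2 * 7687.06 = 207334.6 Hz = 207.33 kHz


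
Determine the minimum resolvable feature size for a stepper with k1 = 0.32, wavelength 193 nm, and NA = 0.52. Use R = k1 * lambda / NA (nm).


Step 1: Identify values: k1 = 0.32, lambda = 193 nm, NA = 0.52
Step 2: R = k1 * lambda / NA
R = 0.32 * 193 / 0.52
R = 118.8 nm


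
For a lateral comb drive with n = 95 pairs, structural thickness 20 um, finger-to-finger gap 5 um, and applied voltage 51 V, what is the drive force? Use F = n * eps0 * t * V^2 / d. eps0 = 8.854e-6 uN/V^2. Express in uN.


Step 1: Parameters: n=95, eps0=8.854e-6 uN/V^2, t=20 um, V=51 V, d=5 um
Step 2: V^2 = 2601
Step 3: F = 95 * 8.854e-6 * 20 * 2601 / 5
F = 8.751 uN


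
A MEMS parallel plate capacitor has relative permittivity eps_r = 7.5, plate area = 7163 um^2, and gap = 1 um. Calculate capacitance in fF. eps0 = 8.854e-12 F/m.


Step 1: Convert area to m^2: A = 7163e-12 m^2
Step 2: Convert gap to m: d = 1e-6 m
Step 3: C = eps0 * eps_r * A / d
C = 8.854e-12 * 7.5 * 7163e-12 / 1e-6
Step 4: Convert to fF (multiply by 1e15).
C = 475.66 fF


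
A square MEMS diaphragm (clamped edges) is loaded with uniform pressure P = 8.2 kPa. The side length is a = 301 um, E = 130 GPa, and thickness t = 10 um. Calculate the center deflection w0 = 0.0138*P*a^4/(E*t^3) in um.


Step 1: Convert pressure to compatible units (E is in GPa, so P in GPa).
P = 8.2 kPa = 8.2e-6 GPa
Step 2: Compute numerator: 0.0138 * P * a^4.
a^4 = 301^4 = 8208541201
numerator = 0.0138 * 8.2e-6 * 8208541201 = 9.289e+02
Step 3: Compute denominator: E * t^3 = 130 * 10^3 = 130000
Step 4: w0 = numerator / denominator = 9.289e+02 / 130000 = 0.0071 um


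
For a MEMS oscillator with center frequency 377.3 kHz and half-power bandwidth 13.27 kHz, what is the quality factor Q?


Step 1: Q = f0 / bandwidth
Step 2: Q = 377.3 / 13.27
Q = 28.4


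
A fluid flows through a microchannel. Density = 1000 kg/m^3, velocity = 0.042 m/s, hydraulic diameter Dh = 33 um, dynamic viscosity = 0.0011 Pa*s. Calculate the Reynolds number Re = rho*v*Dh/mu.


Step 1: Convert Dh to meters: Dh = 33e-6 m
Step 2: Re = rho * v * Dh / mu
Re = 1000 * 0.042 * 33e-6 / 0.0011
Re = 1.26


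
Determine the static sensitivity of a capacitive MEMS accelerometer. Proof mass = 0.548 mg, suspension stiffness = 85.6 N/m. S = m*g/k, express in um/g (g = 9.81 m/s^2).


Step 1: Convert mass: m = 0.548 mg = 5.48e-07 kg
Step 2: S = m * g / k = 5.48e-07 * 9.81 / 85.6
Step 3: S = 6.28e-08 m/g
Step 4: Convert to um/g: S = 0.063 um/g


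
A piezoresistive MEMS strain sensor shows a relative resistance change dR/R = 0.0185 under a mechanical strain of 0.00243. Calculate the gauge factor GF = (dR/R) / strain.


Step 1: Identify values.
dR/R = 0.0185, strain = 0.00243
Step 2: GF = (dR/R) / strain = 0.0185 / 0.00243
GF = 7.6


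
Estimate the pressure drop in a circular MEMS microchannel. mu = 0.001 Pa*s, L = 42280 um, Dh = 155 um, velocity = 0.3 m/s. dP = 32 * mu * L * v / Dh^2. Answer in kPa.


Step 1: Convert to SI: L = 42280e-6 m, Dh = 155e-6 m
Step 2: dP = 32 * 0.001 * 42280e-6 * 0.3 / (155e-6)^2
Step 3: dP = 16894.40 Pa
Step 4: Convert to kPa: dP = 16.89 kPa


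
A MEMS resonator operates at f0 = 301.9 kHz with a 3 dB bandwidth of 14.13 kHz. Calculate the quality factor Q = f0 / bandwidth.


Step 1: Q = f0 / bandwidth
Step 2: Q = 301.9 / 14.13
Q = 21.4


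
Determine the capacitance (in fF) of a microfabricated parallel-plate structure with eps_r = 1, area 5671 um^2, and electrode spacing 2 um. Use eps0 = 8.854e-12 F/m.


Step 1: Convert area to m^2: A = 5671e-12 m^2
Step 2: Convert gap to m: d = 2e-6 m
Step 3: C = eps0 * eps_r * A / d
C = 8.854e-12 * 1 * 5671e-12 / 2e-6
Step 4: Convert to fF (multiply by 1e15).
C = 25.11 fF


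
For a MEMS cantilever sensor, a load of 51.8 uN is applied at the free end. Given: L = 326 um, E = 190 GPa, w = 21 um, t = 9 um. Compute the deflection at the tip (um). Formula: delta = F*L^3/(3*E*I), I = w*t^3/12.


Step 1: Calculate the second moment of area.
I = w * t^3 / 12 = 21 * 9^3 / 12 = 1275.75 um^4
Step 2: Convert E to consistent units (1 GPa = 1000 uN/um^2).
E = 190 GPa = 190000 uN/um^2
Step 3: Calculate tip deflection.
delta = F * L^3 / (3 * E * I)
delta = 51.8 * 326^3 / (3 * 190000 * 1275.75)
delta = 2.468 um


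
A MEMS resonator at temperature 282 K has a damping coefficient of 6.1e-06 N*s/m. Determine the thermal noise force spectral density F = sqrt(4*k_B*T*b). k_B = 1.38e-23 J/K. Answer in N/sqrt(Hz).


Step 1: Compute 4 * k_B * T * b
= 4 * 1.38e-23 * 282 * 6.1e-06
= 9.4955e-26 N^2/Hz
Step 2: F_noise = sqrt(9.4955e-26)
F_noise = 3.08e-13 N/sqrt(Hz)


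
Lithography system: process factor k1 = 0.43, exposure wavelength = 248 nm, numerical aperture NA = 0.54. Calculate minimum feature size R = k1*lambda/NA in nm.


Step 1: Identify values: k1 = 0.43, lambda = 248 nm, NA = 0.54
Step 2: R = k1 * lambda / NA
R = 0.43 * 248 / 0.54
R = 197.5 nm


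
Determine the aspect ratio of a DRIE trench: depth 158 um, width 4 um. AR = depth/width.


Step 1: AR = depth / width
Step 2: AR = 158 / 4
AR = 39.5


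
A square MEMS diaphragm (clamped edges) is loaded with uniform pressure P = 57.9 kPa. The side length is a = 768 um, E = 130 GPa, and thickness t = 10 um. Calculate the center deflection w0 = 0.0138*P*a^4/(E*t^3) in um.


Step 1: Convert pressure to compatible units (E is in GPa, so P in GPa).
P = 57.9 kPa = 57.9e-6 GPa
Step 2: Compute numerator: 0.0138 * P * a^4.
a^4 = 768^4 = 347892350976
numerator = 0.0138 * 57.9e-6 * 347892350976 = 2.779729e+05
Step 3: Compute denominator: E * t^3 = 130 * 10^3 = 130000
Step 4: w0 = numerator / denominator = 2.779729e+05 / 130000 = 2.1383 um


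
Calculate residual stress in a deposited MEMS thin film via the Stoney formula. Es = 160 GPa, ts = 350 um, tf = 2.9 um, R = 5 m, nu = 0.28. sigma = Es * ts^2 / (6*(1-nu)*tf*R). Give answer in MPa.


Step 1: Compute numerator: Es * ts^2 = 160 * 350^2 = 19600000 (GPa*um^2)
Step 2: Compute denominator (R in um): 6*(1-nu)*tf*R = 6*0.72*2.9*5e6 = 62640000.0 (um^2)
Step 3: sigma (GPa) = 19600000 / 62640000.0 = 3.12899e-01 GPa
Step 4: Convert to MPa (x1000): sigma = 312.9 MPa


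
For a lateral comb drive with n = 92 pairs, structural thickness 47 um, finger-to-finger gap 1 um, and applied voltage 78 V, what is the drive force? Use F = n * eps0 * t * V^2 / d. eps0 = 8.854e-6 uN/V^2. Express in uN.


Step 1: Parameters: n=92, eps0=8.854e-6 uN/V^2, t=47 um, V=78 V, d=1 um
Step 2: V^2 = 6084
Step 3: F = 92 * 8.854e-6 * 47 * 6084 / 1
F = 232.924 uN


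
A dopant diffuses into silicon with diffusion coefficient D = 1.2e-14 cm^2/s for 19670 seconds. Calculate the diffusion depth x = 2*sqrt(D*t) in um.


Step 1: Compute D*t = 1.2e-14 * 19670 = 2.3604e-10 cm^2
Step 2: sqrt(D*t) = 1.5364e-05 cm
Step 3: x = 2 * 1.5364e-05 cm = 3.0728e-05 cm
Step 4: Convert to um (1 cm = 1e4 um): x = 0.307 um


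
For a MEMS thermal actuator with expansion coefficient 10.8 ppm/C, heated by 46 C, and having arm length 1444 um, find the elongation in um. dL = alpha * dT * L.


Step 1: Convert CTE: alpha = 10.8 ppm/C = 10.8e-6 /C
Step 2: dL = 10.8e-6 * 46 * 1444
dL = 0.7174 um


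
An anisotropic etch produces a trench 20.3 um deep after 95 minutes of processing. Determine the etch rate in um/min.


Step 1: Etch rate = depth / time
Step 2: rate = 20.3 / 95
rate = 0.214 um/min


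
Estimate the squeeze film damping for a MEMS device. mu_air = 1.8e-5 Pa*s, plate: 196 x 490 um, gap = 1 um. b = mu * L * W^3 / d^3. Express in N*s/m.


Step 1: Convert to SI.
L = 196e-6 m, W = 490e-6 m, d = 1e-6 m
Step 2: W^3 = (490e-6)^3 = 1.18e-10 m^3
Step 3: d^3 = (1e-6)^3 = 1.00e-18 m^3
Step 4: b = 1.8e-5 * 196e-6 * 1.18e-10 / 1.00e-18
b = 4.15e-01 N*s/m


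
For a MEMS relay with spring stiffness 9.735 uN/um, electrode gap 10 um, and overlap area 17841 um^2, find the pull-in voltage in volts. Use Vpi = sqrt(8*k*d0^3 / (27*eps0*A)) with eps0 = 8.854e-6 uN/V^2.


Step 1: Compute numerator: 8 * k * d0^3 = 8 * 9.735 * 10^3 = 77880.0
Step 2: Compute denominator: 27 * eps0 * A = 27 * 8.854e-6 * 17841 = 4.265034
Step 3: Vpi = sqrt(77880.0 / 4.265034)
Vpi = 135.13 V


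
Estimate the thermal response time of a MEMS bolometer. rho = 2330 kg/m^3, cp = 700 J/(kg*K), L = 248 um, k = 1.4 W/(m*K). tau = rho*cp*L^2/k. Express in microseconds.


Step 1: Convert L to m: L = 248e-6 m
Step 2: L^2 = (248e-6)^2 = 6.1504e-08 m^2
Step 3: tau = 2330 * 700 * 6.1504e-08 / 1.4 = 7.165216e-02 s
Step 4: Convert to microseconds (multiply by 1e6).
tau = 71652.16 us


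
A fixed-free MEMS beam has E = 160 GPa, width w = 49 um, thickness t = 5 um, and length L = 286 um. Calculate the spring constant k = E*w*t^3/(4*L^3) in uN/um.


Step 1: Convert E to consistent units (1 GPa = 1000 uN/um^2).
E = 160 GPa = 160000 uN/um^2
Step 2: Compute t^3 = 5^3 = 125
Step 3: Compute L^3 = 286^3 = 23393656
Step 4: k = 160000 * 49 * 125 / (4 * 23393656)
k = 10.4729 uN/um


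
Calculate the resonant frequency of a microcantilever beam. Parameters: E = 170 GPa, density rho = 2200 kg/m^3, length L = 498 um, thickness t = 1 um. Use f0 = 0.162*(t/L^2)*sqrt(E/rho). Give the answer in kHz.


Step 1: Convert units to SI.
t_SI = 1e-6 m, L_SI = 498e-6 m
Step 2: Calculate sqrt(E/rho).
sqrt(170e9 / 2200) = 8790.49 m/s
Step 3: Compute f0.
f0 = 0.162 * 1e-6 / (498e-6)^2 * 8790.49 = 5742.1 Hz = 5.74 kHz


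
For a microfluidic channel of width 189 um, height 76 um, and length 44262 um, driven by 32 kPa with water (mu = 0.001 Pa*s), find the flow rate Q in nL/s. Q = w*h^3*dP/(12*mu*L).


Step 1: Convert all dimensions to SI (meters).
w = 189e-6 m, h = 76e-6 m, L = 44262e-6 m, dP = 32e3 Pa
Step 2: Q = w * h^3 * dP / (12 * mu * L)
Q = 189e-6 * (76e-6)^3 * 32e3 / (12 * 0.001 * 44262e-6) = 4.99850671e-09 m^3/s
Step 3: Convert Q from m^3/s to nL/s (1 m^3 = 1e12 nL, so multiply by 1e12).
Q = 4998.507 nL/s


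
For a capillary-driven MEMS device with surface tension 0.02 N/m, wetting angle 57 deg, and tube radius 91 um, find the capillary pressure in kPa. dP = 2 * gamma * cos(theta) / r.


Step 1: cos(57 deg) = 0.5446
Step 2: Convert r to m: r = 91e-6 m
Step 3: dP = 2 * 0.02 * 0.5446 / 91e-6 = 239.4 Pa
Step 4: Convert Pa to kPa (divide by 1000).
dP = 0.24 kPa


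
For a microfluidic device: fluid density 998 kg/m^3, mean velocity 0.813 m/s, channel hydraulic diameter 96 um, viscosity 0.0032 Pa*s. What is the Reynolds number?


Step 1: Convert Dh to meters: Dh = 96e-6 m
Step 2: Re = rho * v * Dh / mu
Re = 998 * 0.813 * 96e-6 / 0.0032
Re = 24.341


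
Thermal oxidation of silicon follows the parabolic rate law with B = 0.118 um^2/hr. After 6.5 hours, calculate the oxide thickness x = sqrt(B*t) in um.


Step 1: Compute B*t = 0.118 * 6.5 = 0.767
Step 2: x = sqrt(0.767)
x = 0.876 um


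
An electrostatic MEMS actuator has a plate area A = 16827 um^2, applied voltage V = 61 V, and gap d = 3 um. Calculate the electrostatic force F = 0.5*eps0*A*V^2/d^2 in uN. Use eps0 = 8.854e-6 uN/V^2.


Step 1: Identify parameters.
eps0 = 8.854e-6 uN/V^2, A = 16827 um^2, V = 61 V, d = 3 um
Step 2: Compute V^2 = 61^2 = 3721
Step 3: Compute d^2 = 3^2 = 9
Step 4: F = 0.5 * 8.854e-6 * 16827 * 3721 / 9
F = 30.799 uN


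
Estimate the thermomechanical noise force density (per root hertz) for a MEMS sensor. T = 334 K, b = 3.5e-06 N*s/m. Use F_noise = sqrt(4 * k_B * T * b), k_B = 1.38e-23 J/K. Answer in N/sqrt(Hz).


Step 1: Compute 4 * k_B * T * b
= 4 * 1.38e-23 * 334 * 3.5e-06
= 6.4529e-26 N^2/Hz
Step 2: F_noise = sqrt(6.4529e-26)
F_noise = 2.54e-13 N/sqrt(Hz)


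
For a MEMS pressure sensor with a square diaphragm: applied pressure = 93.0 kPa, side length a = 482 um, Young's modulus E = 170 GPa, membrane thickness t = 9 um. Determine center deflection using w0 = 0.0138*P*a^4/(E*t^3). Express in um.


Step 1: Convert pressure to compatible units (E is in GPa, so P in GPa).
P = 93.0 kPa = 93.0e-6 GPa
Step 2: Compute numerator: 0.0138 * P * a^4.
a^4 = 482^4 = 53974440976
numerator = 0.0138 * 93.0e-6 * 53974440976 = 6.9271e+04
Step 3: Compute denominator: E * t^3 = 170 * 9^3 = 123930
Step 4: w0 = numerator / denominator = 6.9271e+04 / 123930 = 0.559 um


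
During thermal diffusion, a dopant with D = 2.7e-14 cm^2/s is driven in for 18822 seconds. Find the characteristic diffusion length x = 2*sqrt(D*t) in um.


Step 1: Compute D*t = 2.7e-14 * 18822 = 5.08194e-10 cm^2
Step 2: sqrt(D*t) = 2.2543e-05 cm
Step 3: x = 2 * 2.2543e-05 cm = 4.5086e-05 cm
Step 4: Convert to um (1 cm = 1e4 um): x = 0.451 um


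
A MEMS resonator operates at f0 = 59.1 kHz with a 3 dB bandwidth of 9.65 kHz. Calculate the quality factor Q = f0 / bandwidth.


Step 1: Q = f0 / bandwidth
Step 2: Q = 59.1 / 9.65
Q = 6.1


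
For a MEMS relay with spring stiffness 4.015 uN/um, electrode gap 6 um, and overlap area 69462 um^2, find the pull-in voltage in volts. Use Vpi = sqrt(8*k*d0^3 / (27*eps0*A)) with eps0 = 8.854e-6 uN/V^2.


Step 1: Compute numerator: 8 * k * d0^3 = 8 * 4.015 * 6^3 = 6937.92
Step 2: Compute denominator: 27 * eps0 * A = 27 * 8.854e-6 * 69462 = 16.605447
Step 3: Vpi = sqrt(6937.92 / 16.605447)
Vpi = 20.44 V


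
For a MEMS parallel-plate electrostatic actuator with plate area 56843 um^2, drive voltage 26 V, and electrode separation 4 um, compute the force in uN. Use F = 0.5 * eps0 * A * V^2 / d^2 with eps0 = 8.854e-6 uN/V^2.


Step 1: Identify parameters.
eps0 = 8.854e-6 uN/V^2, A = 56843 um^2, V = 26 V, d = 4 um
Step 2: Compute V^2 = 26^2 = 676
Step 3: Compute d^2 = 4^2 = 16
Step 4: F = 0.5 * 8.854e-6 * 56843 * 676 / 16
F = 10.632 uN


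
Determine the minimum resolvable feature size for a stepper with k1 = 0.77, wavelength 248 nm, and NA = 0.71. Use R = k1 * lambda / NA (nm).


Step 1: Identify values: k1 = 0.77, lambda = 248 nm, NA = 0.71
Step 2: R = k1 * lambda / NA
R = 0.77 * 248 / 0.71
R = 269.0 nm


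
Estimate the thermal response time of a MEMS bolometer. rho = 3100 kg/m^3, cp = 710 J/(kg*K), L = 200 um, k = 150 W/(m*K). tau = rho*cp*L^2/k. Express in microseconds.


Step 1: Convert L to m: L = 200e-6 m
Step 2: L^2 = (200e-6)^2 = 4e-08 m^2
Step 3: tau = 3100 * 710 * 4e-08 / 150 = 5.8693333e-04 s
Step 4: Convert to microseconds (multiply by 1e6).
tau = 586.933 us


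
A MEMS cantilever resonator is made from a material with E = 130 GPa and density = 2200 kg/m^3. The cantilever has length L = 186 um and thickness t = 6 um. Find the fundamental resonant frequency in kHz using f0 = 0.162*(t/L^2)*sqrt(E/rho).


Step 1: Convert units to SI.
t_SI = 6e-6 m, L_SI = 186e-6 m
Step 2: Calculate sqrt(E/rho).
sqrt(130e9 / 2200) = 7687.06 m/s
Step 3: Compute f0.
f0 = 0.162 * 6e-6 / (186e-6)^2 * 7687.06 = 215973.6 Hz = 215.97 kHz


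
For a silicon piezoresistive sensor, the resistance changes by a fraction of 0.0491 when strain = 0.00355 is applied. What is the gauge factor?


Step 1: Identify values.
dR/R = 0.0491, strain = 0.00355
Step 2: GF = (dR/R) / strain = 0.0491 / 0.00355
GF = 13.8


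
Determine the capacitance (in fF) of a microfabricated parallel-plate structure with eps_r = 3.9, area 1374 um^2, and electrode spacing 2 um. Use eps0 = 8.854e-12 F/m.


Step 1: Convert area to m^2: A = 1374e-12 m^2
Step 2: Convert gap to m: d = 2e-6 m
Step 3: C = eps0 * eps_r * A / d
C = 8.854e-12 * 3.9 * 1374e-12 / 2e-6
Step 4: Convert to fF (multiply by 1e15).
C = 23.72 fF


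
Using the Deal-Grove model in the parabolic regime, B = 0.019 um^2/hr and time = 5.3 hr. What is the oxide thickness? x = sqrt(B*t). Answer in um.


Step 1: Compute B*t = 0.019 * 5.3 = 0.1007
Step 2: x = sqrt(0.1007)
x = 0.317 um


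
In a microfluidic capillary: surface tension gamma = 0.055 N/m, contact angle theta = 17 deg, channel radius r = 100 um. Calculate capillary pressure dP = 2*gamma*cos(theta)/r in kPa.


Step 1: cos(17 deg) = 0.9563
Step 2: Convert r to m: r = 100e-6 m
Step 3: dP = 2 * 0.055 * 0.9563 / 100e-6 = 1051.9 Pa
Step 4: Convert Pa to kPa (divide by 1000).
dP = 1.05 kPa


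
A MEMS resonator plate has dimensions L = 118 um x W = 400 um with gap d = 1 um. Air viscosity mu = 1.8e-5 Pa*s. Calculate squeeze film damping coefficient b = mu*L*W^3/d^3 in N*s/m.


Step 1: Convert to SI.
L = 118e-6 m, W = 400e-6 m, d = 1e-6 m
Step 2: W^3 = (400e-6)^3 = 6.40e-11 m^3
Step 3: d^3 = (1e-6)^3 = 1.00e-18 m^3
Step 4: b = 1.8e-5 * 118e-6 * 6.40e-11 / 1.00e-18
b = 1.36e-01 N*s/m


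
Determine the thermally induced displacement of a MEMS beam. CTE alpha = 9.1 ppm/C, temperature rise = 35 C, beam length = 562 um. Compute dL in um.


Step 1: Convert CTE: alpha = 9.1 ppm/C = 9.1e-6 /C
Step 2: dL = 9.1e-6 * 35 * 562
dL = 0.179 um


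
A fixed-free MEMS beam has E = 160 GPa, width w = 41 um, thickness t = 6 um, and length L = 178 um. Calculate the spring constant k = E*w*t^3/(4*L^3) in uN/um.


Step 1: Convert E to consistent units (1 GPa = 1000 uN/um^2).
E = 160 GPa = 160000 uN/um^2
Step 2: Compute t^3 = 6^3 = 216
Step 3: Compute L^3 = 178^3 = 5639752
Step 4: k = 160000 * 41 * 216 / (4 * 5639752)
k = 62.8113 uN/um


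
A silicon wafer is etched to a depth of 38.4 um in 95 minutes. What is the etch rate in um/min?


Step 1: Etch rate = depth / time
Step 2: rate = 38.4 / 95
rate = 0.404 um/min


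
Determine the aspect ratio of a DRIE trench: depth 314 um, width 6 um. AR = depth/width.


Step 1: AR = depth / width
Step 2: AR = 314 / 6
AR = 52.3


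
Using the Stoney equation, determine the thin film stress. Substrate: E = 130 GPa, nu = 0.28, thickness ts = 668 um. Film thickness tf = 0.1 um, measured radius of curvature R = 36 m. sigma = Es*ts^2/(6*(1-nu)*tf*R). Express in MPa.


Step 1: Compute numerator: Es * ts^2 = 130 * 668^2 = 58009120 (GPa*um^2)
Step 2: Compute denominator (R in um): 6*(1-nu)*tf*R = 6*0.72*0.1*36e6 = 15552000.0 (um^2)
Step 3: sigma (GPa) = 58009120 / 15552000.0 = 3.73001e+00 GPa
Step 4: Convert to MPa (x1000): sigma = 3730.0 MPa


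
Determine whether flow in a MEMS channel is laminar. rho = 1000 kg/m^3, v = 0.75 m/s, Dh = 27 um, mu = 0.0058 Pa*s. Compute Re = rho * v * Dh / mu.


Step 1: Convert Dh to meters: Dh = 27e-6 m
Step 2: Re = rho * v * Dh / mu
Re = 1000 * 0.75 * 27e-6 / 0.0058
Re = 3.491
Since Re = 3.491 is below ~2300, the flow is laminar.


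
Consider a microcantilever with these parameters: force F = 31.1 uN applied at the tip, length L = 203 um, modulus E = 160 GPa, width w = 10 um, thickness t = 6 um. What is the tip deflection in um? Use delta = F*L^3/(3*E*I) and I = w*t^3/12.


Step 1: Calculate the second moment of area.
I = w * t^3 / 12 = 10 * 6^3 / 12 = 180.0 um^4
Step 2: Convert E to consistent units (1 GPa = 1000 uN/um^2).
E = 160 GPa = 160000 uN/um^2
Step 3: Calculate tip deflection.
delta = F * L^3 / (3 * E * I)
delta = 31.1 * 203^3 / (3 * 160000 * 180.0)
delta = 3.0112 um


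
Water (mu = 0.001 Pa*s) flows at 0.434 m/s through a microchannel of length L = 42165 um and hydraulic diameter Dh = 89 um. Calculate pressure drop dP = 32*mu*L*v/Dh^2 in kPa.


Step 1: Convert to SI: L = 42165e-6 m, Dh = 89e-6 m
Step 2: dP = 32 * 0.001 * 42165e-6 * 0.434 / (89e-6)^2
Step 3: dP = 73928.48 Pa
Step 4: Convert to kPa: dP = 73.93 kPa


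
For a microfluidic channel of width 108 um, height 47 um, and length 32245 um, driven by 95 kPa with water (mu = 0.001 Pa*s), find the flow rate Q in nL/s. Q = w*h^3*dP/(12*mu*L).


Step 1: Convert all dimensions to SI (meters).
w = 108e-6 m, h = 47e-6 m, L = 32245e-6 m, dP = 95e3 Pa
Step 2: Q = w * h^3 * dP / (12 * mu * L)
Q = 108e-6 * (47e-6)^3 * 95e3 / (12 * 0.001 * 32245e-6) = 2.75294356e-09 m^3/s
Step 3: Convert Q from m^3/s to nL/s (1 m^3 = 1e12 nL, so multiply by 1e12).
Q = 2752.944 nL/s


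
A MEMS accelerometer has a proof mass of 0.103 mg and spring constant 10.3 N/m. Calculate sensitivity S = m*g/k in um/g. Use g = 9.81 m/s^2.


Step 1: Convert mass: m = 0.103 mg = 1.03e-07 kg
Step 2: S = m * g / k = 1.03e-07 * 9.81 / 10.3
Step 3: S = 9.81e-08 m/g
Step 4: Convert to um/g: S = 0.098 um/g


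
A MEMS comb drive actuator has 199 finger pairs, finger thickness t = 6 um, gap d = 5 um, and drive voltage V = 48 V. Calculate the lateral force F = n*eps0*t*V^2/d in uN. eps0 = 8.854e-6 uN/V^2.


Step 1: Parameters: n=199, eps0=8.854e-6 uN/V^2, t=6 um, V=48 V, d=5 um
Step 2: V^2 = 2304
Step 3: F = 199 * 8.854e-6 * 6 * 2304 / 5
F = 4.871 uN


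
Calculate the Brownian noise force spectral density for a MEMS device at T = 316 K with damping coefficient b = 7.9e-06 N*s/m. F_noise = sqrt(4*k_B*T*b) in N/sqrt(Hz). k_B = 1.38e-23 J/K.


Step 1: Compute 4 * k_B * T * b
= 4 * 1.38e-23 * 316 * 7.9e-06
= 1.3780e-25 N^2/Hz
Step 2: F_noise = sqrt(1.3780e-25)
F_noise = 3.71e-13 N/sqrt(Hz)


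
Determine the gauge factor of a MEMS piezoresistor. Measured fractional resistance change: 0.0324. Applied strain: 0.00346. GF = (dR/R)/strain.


Step 1: Identify values.
dR/R = 0.0324, strain = 0.00346
Step 2: GF = (dR/R) / strain = 0.0324 / 0.00346
GF = 9.4


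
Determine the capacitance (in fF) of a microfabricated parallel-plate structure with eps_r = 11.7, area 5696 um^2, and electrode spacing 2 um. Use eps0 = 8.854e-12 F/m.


Step 1: Convert area to m^2: A = 5696e-12 m^2
Step 2: Convert gap to m: d = 2e-6 m
Step 3: C = eps0 * eps_r * A / d
C = 8.854e-12 * 11.7 * 5696e-12 / 2e-6
Step 4: Convert to fF (multiply by 1e15).
C = 295.03 fF


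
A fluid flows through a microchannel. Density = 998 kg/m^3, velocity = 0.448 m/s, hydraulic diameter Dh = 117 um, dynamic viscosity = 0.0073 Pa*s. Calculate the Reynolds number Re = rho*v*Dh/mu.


Step 1: Convert Dh to meters: Dh = 117e-6 m
Step 2: Re = rho * v * Dh / mu
Re = 998 * 0.448 * 117e-6 / 0.0073
Re = 7.166


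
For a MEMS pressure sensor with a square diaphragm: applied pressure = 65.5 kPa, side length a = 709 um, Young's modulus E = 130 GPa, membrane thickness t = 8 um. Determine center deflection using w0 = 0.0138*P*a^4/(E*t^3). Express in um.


Step 1: Convert pressure to compatible units (E is in GPa, so P in GPa).
P = 65.5 kPa = 65.5e-6 GPa
Step 2: Compute numerator: 0.0138 * P * a^4.
a^4 = 709^4 = 252688187761
numerator = 0.0138 * 65.5e-6 * 252688187761 = 2.284049e+05
Step 3: Compute denominator: E * t^3 = 130 * 8^3 = 66560
Step 4: w0 = numerator / denominator = 2.284049e+05 / 66560 = 3.4316 um


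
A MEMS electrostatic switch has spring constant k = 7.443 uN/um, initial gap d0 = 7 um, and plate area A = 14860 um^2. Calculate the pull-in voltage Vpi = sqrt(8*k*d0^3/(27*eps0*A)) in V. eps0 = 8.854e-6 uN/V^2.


Step 1: Compute numerator: 8 * k * d0^3 = 8 * 7.443 * 7^3 = 20423.592
Step 2: Compute denominator: 27 * eps0 * A = 27 * 8.854e-6 * 14860 = 3.552402
Step 3: Vpi = sqrt(20423.592 / 3.552402)
Vpi = 75.82 V


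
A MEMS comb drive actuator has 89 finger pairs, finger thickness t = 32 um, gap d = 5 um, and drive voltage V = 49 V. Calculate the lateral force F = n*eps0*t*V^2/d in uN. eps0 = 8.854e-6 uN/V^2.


Step 1: Parameters: n=89, eps0=8.854e-6 uN/V^2, t=32 um, V=49 V, d=5 um
Step 2: V^2 = 2401
Step 3: F = 89 * 8.854e-6 * 32 * 2401 / 5
F = 12.109 uN


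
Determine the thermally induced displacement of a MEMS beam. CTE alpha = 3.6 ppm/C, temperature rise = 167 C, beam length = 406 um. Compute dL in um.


Step 1: Convert CTE: alpha = 3.6 ppm/C = 3.6e-6 /C
Step 2: dL = 3.6e-6 * 167 * 406
dL = 0.2441 um


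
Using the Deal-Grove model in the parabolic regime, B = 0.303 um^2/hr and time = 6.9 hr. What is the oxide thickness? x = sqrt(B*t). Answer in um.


Step 1: Compute B*t = 0.303 * 6.9 = 2.0907
Step 2: x = sqrt(2.0907)
x = 1.446 um


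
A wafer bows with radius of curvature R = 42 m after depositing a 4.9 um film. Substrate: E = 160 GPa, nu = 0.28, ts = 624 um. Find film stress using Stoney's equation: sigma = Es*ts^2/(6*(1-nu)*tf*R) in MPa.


Step 1: Compute numerator: Es * ts^2 = 160 * 624^2 = 62300160 (GPa*um^2)
Step 2: Compute denominator (R in um): 6*(1-nu)*tf*R = 6*0.72*4.9*42e6 = 889056000.0 (um^2)
Step 3: sigma (GPa) = 62300160 / 889056000.0 = 7.0075e-02 GPa
Step 4: Convert to MPa (x1000): sigma = 70.1 MPa


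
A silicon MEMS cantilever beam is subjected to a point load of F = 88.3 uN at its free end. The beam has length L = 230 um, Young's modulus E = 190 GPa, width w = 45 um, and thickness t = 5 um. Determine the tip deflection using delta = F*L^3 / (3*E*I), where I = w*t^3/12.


Step 1: Calculate the second moment of area.
I = w * t^3 / 12 = 45 * 5^3 / 12 = 468.75 um^4
Step 2: Convert E to consistent units (1 GPa = 1000 uN/um^2).
E = 190 GPa = 190000 uN/um^2
Step 3: Calculate tip deflection.
delta = F * L^3 / (3 * E * I)
delta = 88.3 * 230^3 / (3 * 190000 * 468.75)
delta = 4.0209 um


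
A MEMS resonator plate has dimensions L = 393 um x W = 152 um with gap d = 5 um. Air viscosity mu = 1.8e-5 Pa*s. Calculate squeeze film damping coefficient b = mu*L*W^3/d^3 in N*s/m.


Step 1: Convert to SI.
L = 393e-6 m, W = 152e-6 m, d = 5e-6 m
Step 2: W^3 = (152e-6)^3 = 3.51e-12 m^3
Step 3: d^3 = (5e-6)^3 = 1.25e-16 m^3
Step 4: b = 1.8e-5 * 393e-6 * 3.51e-12 / 1.25e-16
b = 1.99e-04 N*s/m


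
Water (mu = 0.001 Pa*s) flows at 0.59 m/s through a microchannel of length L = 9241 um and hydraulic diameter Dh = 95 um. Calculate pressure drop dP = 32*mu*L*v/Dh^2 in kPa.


Step 1: Convert to SI: L = 9241e-6 m, Dh = 95e-6 m
Step 2: dP = 32 * 0.001 * 9241e-6 * 0.59 / (95e-6)^2
Step 3: dP = 19331.86 Pa
Step 4: Convert to kPa: dP = 19.33 kPa


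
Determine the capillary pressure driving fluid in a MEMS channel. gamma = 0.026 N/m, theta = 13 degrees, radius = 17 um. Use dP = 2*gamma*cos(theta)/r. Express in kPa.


Step 1: cos(13 deg) = 0.9744
Step 2: Convert r to m: r = 17e-6 m
Step 3: dP = 2 * 0.026 * 0.9744 / 17e-6 = 2980.5 Pa
Step 4: Convert Pa to kPa (divide by 1000).
dP = 2.98 kPa


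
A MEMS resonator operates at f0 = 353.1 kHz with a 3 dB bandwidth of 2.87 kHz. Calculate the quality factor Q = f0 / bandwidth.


Step 1: Q = f0 / bandwidth
Step 2: Q = 353.1 / 2.87
Q = 123.0


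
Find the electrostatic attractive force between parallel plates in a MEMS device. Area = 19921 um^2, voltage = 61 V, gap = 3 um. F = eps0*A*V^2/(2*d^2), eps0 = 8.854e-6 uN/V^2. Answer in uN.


Step 1: Identify parameters.
eps0 = 8.854e-6 uN/V^2, A = 19921 um^2, V = 61 V, d = 3 um
Step 2: Compute V^2 = 61^2 = 3721
Step 3: Compute d^2 = 3^2 = 9
Step 4: F = 0.5 * 8.854e-6 * 19921 * 3721 / 9
F = 36.462 uN


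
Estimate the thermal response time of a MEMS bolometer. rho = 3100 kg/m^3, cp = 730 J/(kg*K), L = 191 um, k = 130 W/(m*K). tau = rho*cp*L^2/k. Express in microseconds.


Step 1: Convert L to m: L = 191e-6 m
Step 2: L^2 = (191e-6)^2 = 3.6481e-08 m^2
Step 3: tau = 3100 * 730 * 3.6481e-08 / 130 = 6.3505e-04 s
Step 4: Convert to microseconds (multiply by 1e6).
tau = 635.05 us


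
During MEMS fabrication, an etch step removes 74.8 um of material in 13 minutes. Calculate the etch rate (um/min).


Step 1: Etch rate = depth / time
Step 2: rate = 74.8 / 13
rate = 5.754 um/min


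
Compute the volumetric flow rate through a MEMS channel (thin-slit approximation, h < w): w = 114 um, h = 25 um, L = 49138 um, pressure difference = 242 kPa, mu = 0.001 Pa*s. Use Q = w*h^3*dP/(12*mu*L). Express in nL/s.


Step 1: Convert all dimensions to SI (meters).
w = 114e-6 m, h = 25e-6 m, L = 49138e-6 m, dP = 242e3 Pa
Step 2: Q = w * h^3 * dP / (12 * mu * L)
Q = 114e-6 * (25e-6)^3 * 242e3 / (12 * 0.001 * 49138e-6) = 7.3104064e-10 m^3/s
Step 3: Convert Q from m^3/s to nL/s (1 m^3 = 1e12 nL, so multiply by 1e12).
Q = 731.041 nL/s


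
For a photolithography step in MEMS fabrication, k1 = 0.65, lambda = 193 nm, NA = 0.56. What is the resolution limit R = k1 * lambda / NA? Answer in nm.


Step 1: Identify values: k1 = 0.65, lambda = 193 nm, NA = 0.56
Step 2: R = k1 * lambda / NA
R = 0.65 * 193 / 0.56
R = 224.0 nm


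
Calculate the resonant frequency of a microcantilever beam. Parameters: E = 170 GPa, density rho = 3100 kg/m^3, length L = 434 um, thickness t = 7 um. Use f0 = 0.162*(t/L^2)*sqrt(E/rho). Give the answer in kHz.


Step 1: Convert units to SI.
t_SI = 7e-6 m, L_SI = 434e-6 m
Step 2: Calculate sqrt(E/rho).
sqrt(170e9 / 3100) = 7405.32 m/s
Step 3: Compute f0.
f0 = 0.162 * 7e-6 / (434e-6)^2 * 7405.32 = 44583.8 Hz = 44.58 kHz


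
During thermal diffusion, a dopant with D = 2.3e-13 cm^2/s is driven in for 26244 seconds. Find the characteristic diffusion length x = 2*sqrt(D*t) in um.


Step 1: Compute D*t = 2.3e-13 * 26244 = 6.03612e-09 cm^2
Step 2: sqrt(D*t) = 7.76925e-05 cm
Step 3: x = 2 * 7.76925e-05 cm = 1.55385e-04 cm
Step 4: Convert to um (1 cm = 1e4 um): x = 1.554 um


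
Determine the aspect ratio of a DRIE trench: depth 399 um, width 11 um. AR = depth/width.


Step 1: AR = depth / width
Step 2: AR = 399 / 11
AR = 36.3


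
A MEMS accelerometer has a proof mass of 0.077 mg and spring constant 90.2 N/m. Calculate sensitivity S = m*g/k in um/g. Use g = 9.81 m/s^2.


Step 1: Convert mass: m = 0.077 mg = 7.70e-08 kg
Step 2: S = m * g / k = 7.70e-08 * 9.81 / 90.2
Step 3: S = 8.37e-09 m/g
Step 4: Convert to um/g: S = 0.008 um/g


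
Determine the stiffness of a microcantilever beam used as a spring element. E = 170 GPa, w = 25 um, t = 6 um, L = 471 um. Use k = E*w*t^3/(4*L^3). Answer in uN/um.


Step 1: Convert E to consistent units (1 GPa = 1000 uN/um^2).
E = 170 GPa = 170000 uN/um^2
Step 2: Compute t^3 = 6^3 = 216
Step 3: Compute L^3 = 471^3 = 104487111
Step 4: k = 170000 * 25 * 216 / (4 * 104487111)
k = 2.1964 uN/um


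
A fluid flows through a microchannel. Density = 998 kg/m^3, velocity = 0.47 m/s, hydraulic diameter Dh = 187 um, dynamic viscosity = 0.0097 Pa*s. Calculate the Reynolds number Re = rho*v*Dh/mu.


Step 1: Convert Dh to meters: Dh = 187e-6 m
Step 2: Re = rho * v * Dh / mu
Re = 998 * 0.47 * 187e-6 / 0.0097
Re = 9.043


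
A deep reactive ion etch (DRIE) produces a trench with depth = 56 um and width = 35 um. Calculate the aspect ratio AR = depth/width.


Step 1: AR = depth / width
Step 2: AR = 56 / 35
AR = 1.6


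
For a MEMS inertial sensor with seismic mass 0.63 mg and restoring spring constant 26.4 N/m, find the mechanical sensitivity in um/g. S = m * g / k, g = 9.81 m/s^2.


Step 1: Convert mass: m = 0.63 mg = 6.30e-07 kg
Step 2: S = m * g / k = 6.30e-07 * 9.81 / 26.4
Step 3: S = 2.34e-07 m/g
Step 4: Convert to um/g: S = 0.234 um/g


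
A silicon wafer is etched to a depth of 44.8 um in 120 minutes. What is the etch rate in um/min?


Step 1: Etch rate = depth / time
Step 2: rate = 44.8 / 120
rate = 0.373 um/min


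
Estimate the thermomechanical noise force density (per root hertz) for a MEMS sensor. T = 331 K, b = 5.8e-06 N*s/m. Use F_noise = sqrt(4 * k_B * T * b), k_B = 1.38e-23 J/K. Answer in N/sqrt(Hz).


Step 1: Compute 4 * k_B * T * b
= 4 * 1.38e-23 * 331 * 5.8e-06
= 1.0597e-25 N^2/Hz
Step 2: F_noise = sqrt(1.0597e-25)
F_noise = 3.26e-13 N/sqrt(Hz)


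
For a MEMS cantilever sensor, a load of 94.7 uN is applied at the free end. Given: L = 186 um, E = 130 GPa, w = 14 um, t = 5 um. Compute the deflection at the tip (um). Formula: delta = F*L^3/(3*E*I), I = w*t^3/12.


Step 1: Calculate the second moment of area.
I = w * t^3 / 12 = 14 * 5^3 / 12 = 145.8333 um^4
Step 2: Convert E to consistent units (1 GPa = 1000 uN/um^2).
E = 130 GPa = 130000 uN/um^2
Step 3: Calculate tip deflection.
delta = F * L^3 / (3 * E * I)
delta = 94.7 * 186^3 / (3 * 130000 * 145.8333)
delta = 10.7144 um


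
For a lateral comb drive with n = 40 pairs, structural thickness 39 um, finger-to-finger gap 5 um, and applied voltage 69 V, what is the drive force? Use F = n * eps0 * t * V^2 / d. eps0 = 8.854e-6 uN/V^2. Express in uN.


Step 1: Parameters: n=40, eps0=8.854e-6 uN/V^2, t=39 um, V=69 V, d=5 um
Step 2: V^2 = 4761
Step 3: F = 40 * 8.854e-6 * 39 * 4761 / 5
F = 13.152 uN


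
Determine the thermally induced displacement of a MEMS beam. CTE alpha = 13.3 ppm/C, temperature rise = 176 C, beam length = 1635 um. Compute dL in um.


Step 1: Convert CTE: alpha = 13.3 ppm/C = 13.3e-6 /C
Step 2: dL = 13.3e-6 * 176 * 1635
dL = 3.8272 um


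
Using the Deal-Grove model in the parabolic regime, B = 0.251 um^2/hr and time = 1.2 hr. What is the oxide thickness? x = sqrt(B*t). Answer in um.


Step 1: Compute B*t = 0.251 * 1.2 = 0.3012
Step 2: x = sqrt(0.3012)
x = 0.549 um


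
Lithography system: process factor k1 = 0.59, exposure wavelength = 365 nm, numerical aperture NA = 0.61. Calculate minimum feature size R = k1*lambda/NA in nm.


Step 1: Identify values: k1 = 0.59, lambda = 365 nm, NA = 0.61
Step 2: R = k1 * lambda / NA
R = 0.59 * 365 / 0.61
R = 353.0 nm


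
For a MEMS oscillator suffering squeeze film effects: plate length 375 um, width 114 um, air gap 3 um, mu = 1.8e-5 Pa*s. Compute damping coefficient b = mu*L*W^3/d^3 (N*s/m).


Step 1: Convert to SI.
L = 375e-6 m, W = 114e-6 m, d = 3e-6 m
Step 2: W^3 = (114e-6)^3 = 1.48e-12 m^3
Step 3: d^3 = (3e-6)^3 = 2.70e-17 m^3
Step 4: b = 1.8e-5 * 375e-6 * 1.48e-12 / 2.70e-17
b = 3.70e-04 N*s/m


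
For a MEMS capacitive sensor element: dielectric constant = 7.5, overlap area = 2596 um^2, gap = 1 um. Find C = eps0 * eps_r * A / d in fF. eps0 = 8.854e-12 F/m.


Step 1: Convert area to m^2: A = 2596e-12 m^2
Step 2: Convert gap to m: d = 1e-6 m
Step 3: C = eps0 * eps_r * A / d
C = 8.854e-12 * 7.5 * 2596e-12 / 1e-6
Step 4: Convert to fF (multiply by 1e15).
C = 172.39 fF


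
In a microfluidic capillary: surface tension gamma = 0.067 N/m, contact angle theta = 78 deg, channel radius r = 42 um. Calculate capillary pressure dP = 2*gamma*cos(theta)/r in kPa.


Step 1: cos(78 deg) = 0.2079
Step 2: Convert r to m: r = 42e-6 m
Step 3: dP = 2 * 0.067 * 0.2079 / 42e-6 = 663.3 Pa
Step 4: Convert Pa to kPa (divide by 1000).
dP = 0.66 kPa


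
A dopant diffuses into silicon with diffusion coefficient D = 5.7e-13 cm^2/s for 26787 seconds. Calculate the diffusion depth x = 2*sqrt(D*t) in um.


Step 1: Compute D*t = 5.7e-13 * 26787 = 1.526859e-08 cm^2
Step 2: sqrt(D*t) = 1.23566e-04 cm
Step 3: x = 2 * 1.23566e-04 cm = 2.47132e-04 cm
Step 4: Convert to um (1 cm = 1e4 um): x = 2.471 um


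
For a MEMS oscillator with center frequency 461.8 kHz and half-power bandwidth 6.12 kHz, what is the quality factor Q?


Step 1: Q = f0 / bandwidth
Step 2: Q = 461.8 / 6.12
Q = 75.5


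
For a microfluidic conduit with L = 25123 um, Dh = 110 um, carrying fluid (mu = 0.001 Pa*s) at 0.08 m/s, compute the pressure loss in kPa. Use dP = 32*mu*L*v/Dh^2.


Step 1: Convert to SI: L = 25123e-6 m, Dh = 110e-6 m
Step 2: dP = 32 * 0.001 * 25123e-6 * 0.08 / (110e-6)^2
Step 3: dP = 5315.28 Pa
Step 4: Convert to kPa: dP = 5.32 kPa
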